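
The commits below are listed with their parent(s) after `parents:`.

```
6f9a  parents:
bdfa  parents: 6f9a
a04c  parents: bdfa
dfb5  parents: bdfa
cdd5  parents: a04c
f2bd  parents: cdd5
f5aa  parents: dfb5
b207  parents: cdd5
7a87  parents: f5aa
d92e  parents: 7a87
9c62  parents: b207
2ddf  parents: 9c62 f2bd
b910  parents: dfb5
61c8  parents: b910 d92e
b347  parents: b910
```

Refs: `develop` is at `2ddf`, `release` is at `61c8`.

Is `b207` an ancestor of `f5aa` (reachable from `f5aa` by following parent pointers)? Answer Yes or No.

Ancestors of f5aa: {6f9a, bdfa, dfb5, f5aa}.
b207 is not in that set, so it is not an ancestor of f5aa.

No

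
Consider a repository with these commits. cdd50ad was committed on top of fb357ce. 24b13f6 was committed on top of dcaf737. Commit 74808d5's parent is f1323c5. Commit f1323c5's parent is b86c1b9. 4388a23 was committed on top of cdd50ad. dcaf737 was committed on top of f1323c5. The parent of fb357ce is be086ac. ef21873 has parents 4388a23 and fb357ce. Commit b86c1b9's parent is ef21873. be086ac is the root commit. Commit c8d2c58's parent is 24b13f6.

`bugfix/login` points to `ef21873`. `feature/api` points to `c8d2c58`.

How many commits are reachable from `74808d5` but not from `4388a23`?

4

Reachable from 74808d5: {4388a23, 74808d5, b86c1b9, be086ac, cdd50ad, ef21873, f1323c5, fb357ce}.
Reachable from 4388a23: {4388a23, be086ac, cdd50ad, fb357ce}.
In 74808d5's history but not 4388a23's: {74808d5, b86c1b9, ef21873, f1323c5} — 4 commits.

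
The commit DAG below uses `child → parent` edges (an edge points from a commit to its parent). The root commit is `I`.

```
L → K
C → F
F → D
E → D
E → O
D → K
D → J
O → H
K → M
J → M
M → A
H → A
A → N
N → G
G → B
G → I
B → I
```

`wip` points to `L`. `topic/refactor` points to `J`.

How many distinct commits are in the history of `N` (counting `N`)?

Walking parent pointers from N: reachable set = {B, G, I, N}.
That is 4 commits.

4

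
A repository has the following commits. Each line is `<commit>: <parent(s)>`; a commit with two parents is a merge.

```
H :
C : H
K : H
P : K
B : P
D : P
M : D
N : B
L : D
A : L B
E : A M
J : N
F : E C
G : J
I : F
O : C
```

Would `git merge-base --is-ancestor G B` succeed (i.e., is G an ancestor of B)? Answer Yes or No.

No

Ancestors of B: {B, H, K, P}.
G is not in that set, so it is not an ancestor of B.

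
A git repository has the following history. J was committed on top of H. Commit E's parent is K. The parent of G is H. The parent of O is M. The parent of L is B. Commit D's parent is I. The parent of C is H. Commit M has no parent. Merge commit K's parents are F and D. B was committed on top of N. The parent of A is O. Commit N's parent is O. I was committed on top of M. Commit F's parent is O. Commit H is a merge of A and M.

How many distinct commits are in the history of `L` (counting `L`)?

Walking parent pointers from L: reachable set = {B, L, M, N, O}.
That is 5 commits.

5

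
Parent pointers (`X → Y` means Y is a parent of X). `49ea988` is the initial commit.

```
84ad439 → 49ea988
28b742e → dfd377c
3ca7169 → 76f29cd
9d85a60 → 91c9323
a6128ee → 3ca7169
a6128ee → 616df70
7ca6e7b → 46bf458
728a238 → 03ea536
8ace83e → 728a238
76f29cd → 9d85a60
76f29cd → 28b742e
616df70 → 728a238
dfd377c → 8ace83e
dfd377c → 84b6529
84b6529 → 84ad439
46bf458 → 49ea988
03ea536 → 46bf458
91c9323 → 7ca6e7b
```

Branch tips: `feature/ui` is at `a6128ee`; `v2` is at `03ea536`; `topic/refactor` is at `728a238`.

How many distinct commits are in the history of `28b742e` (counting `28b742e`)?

9

Walking parent pointers from 28b742e: reachable set = {03ea536, 28b742e, 46bf458, 49ea988, 728a238, 84ad439, 84b6529, 8ace83e, dfd377c}.
That is 9 commits.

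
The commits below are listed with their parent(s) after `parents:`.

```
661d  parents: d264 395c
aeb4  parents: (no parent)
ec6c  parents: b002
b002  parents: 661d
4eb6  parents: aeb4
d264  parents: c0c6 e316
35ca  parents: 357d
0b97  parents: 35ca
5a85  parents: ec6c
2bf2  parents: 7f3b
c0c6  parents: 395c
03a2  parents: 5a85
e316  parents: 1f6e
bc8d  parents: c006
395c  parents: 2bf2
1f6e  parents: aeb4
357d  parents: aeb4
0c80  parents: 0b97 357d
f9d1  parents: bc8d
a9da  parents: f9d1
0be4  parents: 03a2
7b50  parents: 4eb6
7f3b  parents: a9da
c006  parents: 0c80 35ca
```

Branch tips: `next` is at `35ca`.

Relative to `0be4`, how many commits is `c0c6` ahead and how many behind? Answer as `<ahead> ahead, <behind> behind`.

Reachable from c0c6: {0b97, 0c80, 2bf2, 357d, 35ca, 395c, 7f3b, a9da, aeb4, bc8d, c006, c0c6, f9d1}.
Reachable from 0be4: {03a2, 0b97, 0be4, 0c80, 1f6e, 2bf2, 357d, 35ca, 395c, 5a85, 661d, 7f3b, a9da, aeb4, b002, bc8d, c006, c0c6, d264, e316, ec6c, f9d1}.
Only in c0c6's history (ahead): {} — 0.
Only in 0be4's history (behind): {03a2, 0be4, 1f6e, 5a85, 661d, b002, d264, e316, ec6c} — 9.

0 ahead, 9 behind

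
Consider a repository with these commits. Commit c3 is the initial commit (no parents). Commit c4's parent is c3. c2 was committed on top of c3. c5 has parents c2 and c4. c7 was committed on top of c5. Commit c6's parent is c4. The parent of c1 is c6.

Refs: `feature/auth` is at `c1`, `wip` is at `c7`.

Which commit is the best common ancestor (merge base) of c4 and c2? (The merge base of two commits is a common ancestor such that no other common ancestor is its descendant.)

c3

Ancestors of c4: {c3, c4}.
Ancestors of c2: {c2, c3}.
Common ancestors: {c3}.
The only common ancestor is c3, so it is the merge base.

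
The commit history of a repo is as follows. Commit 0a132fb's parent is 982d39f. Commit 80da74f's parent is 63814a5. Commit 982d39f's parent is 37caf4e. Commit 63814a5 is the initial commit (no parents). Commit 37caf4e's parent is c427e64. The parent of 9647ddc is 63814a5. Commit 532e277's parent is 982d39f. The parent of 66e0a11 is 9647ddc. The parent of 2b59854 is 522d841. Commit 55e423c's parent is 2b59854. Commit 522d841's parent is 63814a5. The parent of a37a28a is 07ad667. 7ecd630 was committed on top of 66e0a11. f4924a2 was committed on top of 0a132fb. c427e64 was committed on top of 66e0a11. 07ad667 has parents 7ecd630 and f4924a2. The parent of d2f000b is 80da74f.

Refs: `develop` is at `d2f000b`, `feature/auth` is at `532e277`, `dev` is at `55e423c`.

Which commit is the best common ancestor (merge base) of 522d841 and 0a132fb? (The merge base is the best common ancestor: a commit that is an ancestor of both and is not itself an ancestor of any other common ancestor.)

63814a5

Ancestors of 522d841: {522d841, 63814a5}.
Ancestors of 0a132fb: {0a132fb, 37caf4e, 63814a5, 66e0a11, 9647ddc, 982d39f, c427e64}.
Common ancestors: {63814a5}.
The only common ancestor is 63814a5, so it is the merge base.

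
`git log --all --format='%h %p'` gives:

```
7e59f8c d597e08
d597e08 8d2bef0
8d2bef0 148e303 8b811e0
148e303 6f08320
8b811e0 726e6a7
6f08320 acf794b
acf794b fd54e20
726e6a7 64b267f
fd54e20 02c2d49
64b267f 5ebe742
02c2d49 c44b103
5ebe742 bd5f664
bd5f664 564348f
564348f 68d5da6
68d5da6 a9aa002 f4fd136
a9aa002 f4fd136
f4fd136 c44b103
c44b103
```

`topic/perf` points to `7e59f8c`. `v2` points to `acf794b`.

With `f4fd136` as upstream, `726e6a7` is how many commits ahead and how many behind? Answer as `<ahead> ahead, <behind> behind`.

Reachable from 726e6a7: {564348f, 5ebe742, 64b267f, 68d5da6, 726e6a7, a9aa002, bd5f664, c44b103, f4fd136}.
Reachable from f4fd136: {c44b103, f4fd136}.
Only in 726e6a7's history (ahead): {564348f, 5ebe742, 64b267f, 68d5da6, 726e6a7, a9aa002, bd5f664} — 7.
Only in f4fd136's history (behind): {} — 0.

7 ahead, 0 behind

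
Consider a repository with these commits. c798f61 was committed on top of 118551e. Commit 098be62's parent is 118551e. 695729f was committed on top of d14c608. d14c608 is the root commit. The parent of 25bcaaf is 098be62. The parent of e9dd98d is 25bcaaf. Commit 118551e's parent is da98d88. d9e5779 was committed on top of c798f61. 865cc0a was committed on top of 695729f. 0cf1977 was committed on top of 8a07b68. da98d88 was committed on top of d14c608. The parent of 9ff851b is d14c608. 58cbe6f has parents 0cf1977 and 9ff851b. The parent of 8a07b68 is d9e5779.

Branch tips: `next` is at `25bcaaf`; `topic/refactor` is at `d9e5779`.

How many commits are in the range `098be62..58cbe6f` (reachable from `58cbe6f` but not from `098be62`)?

Reachable from 58cbe6f: {0cf1977, 118551e, 58cbe6f, 8a07b68, 9ff851b, c798f61, d14c608, d9e5779, da98d88}.
Reachable from 098be62: {098be62, 118551e, d14c608, da98d88}.
In 58cbe6f's history but not 098be62's: {0cf1977, 58cbe6f, 8a07b68, 9ff851b, c798f61, d9e5779} — 6 commits.

6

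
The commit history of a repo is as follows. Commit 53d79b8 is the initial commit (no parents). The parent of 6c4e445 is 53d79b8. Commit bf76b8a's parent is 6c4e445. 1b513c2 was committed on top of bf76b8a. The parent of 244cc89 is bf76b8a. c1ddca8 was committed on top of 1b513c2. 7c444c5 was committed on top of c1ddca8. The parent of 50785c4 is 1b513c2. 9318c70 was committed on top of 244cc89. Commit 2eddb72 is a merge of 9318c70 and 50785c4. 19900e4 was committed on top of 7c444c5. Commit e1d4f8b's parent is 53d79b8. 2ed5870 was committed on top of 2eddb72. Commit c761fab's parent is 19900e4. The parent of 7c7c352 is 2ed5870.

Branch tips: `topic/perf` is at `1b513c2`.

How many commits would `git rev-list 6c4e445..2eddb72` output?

6

Reachable from 2eddb72: {1b513c2, 244cc89, 2eddb72, 50785c4, 53d79b8, 6c4e445, 9318c70, bf76b8a}.
Reachable from 6c4e445: {53d79b8, 6c4e445}.
In 2eddb72's history but not 6c4e445's: {1b513c2, 244cc89, 2eddb72, 50785c4, 9318c70, bf76b8a} — 6 commits.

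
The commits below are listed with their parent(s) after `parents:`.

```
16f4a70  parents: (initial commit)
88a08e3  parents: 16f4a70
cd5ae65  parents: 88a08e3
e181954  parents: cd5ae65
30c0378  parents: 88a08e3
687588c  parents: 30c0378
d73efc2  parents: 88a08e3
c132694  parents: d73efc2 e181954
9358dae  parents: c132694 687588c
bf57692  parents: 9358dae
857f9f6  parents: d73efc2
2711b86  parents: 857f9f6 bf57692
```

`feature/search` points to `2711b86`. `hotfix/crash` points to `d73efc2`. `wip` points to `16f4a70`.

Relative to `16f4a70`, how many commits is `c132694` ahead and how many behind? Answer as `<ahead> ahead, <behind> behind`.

5 ahead, 0 behind

Reachable from c132694: {16f4a70, 88a08e3, c132694, cd5ae65, d73efc2, e181954}.
Reachable from 16f4a70: {16f4a70}.
Only in c132694's history (ahead): {88a08e3, c132694, cd5ae65, d73efc2, e181954} — 5.
Only in 16f4a70's history (behind): {} — 0.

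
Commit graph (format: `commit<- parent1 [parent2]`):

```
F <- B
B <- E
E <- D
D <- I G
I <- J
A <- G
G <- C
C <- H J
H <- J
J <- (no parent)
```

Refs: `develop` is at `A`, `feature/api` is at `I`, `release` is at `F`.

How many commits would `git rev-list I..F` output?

7

Reachable from F: {B, C, D, E, F, G, H, I, J}.
Reachable from I: {I, J}.
In F's history but not I's: {B, C, D, E, F, G, H} — 7 commits.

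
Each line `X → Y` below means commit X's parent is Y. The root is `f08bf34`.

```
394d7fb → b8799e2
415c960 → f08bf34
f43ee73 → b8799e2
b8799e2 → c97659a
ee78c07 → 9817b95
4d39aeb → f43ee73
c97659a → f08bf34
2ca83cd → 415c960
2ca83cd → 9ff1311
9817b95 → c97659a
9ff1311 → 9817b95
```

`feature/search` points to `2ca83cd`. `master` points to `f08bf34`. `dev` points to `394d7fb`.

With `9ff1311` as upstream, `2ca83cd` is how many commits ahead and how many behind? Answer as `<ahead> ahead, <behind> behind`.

Reachable from 2ca83cd: {2ca83cd, 415c960, 9817b95, 9ff1311, c97659a, f08bf34}.
Reachable from 9ff1311: {9817b95, 9ff1311, c97659a, f08bf34}.
Only in 2ca83cd's history (ahead): {2ca83cd, 415c960} — 2.
Only in 9ff1311's history (behind): {} — 0.

2 ahead, 0 behind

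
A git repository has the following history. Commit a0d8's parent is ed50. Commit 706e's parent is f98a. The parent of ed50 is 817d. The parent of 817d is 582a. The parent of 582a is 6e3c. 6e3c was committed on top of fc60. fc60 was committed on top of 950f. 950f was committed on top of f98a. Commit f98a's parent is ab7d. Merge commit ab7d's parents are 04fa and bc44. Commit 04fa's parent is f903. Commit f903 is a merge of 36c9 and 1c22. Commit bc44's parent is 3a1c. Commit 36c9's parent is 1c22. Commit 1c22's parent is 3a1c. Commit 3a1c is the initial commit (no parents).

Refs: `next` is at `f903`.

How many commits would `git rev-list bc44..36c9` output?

Reachable from 36c9: {1c22, 36c9, 3a1c}.
Reachable from bc44: {3a1c, bc44}.
In 36c9's history but not bc44's: {1c22, 36c9} — 2 commits.

2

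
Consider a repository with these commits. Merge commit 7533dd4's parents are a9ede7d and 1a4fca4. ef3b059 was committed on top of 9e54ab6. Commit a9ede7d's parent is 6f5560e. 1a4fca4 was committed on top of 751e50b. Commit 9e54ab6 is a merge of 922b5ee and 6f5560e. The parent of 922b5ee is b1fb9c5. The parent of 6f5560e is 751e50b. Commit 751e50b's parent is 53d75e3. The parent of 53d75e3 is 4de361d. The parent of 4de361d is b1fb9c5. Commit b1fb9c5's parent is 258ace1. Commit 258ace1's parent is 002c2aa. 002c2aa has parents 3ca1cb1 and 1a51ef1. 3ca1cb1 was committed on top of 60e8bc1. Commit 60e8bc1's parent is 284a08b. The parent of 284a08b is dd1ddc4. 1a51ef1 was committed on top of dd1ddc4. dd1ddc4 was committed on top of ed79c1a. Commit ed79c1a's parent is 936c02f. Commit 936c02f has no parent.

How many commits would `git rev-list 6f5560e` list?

14

Walking parent pointers from 6f5560e: reachable set = {002c2aa, 1a51ef1, 258ace1, 284a08b, 3ca1cb1, 4de361d, 53d75e3, 60e8bc1, 6f5560e, 751e50b, 936c02f, b1fb9c5, dd1ddc4, ed79c1a}.
That is 14 commits.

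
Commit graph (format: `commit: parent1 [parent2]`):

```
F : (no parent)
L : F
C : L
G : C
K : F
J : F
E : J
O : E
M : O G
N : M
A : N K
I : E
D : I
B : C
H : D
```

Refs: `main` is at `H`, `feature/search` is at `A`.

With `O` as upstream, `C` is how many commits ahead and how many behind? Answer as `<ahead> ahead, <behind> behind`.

Reachable from C: {C, F, L}.
Reachable from O: {E, F, J, O}.
Only in C's history (ahead): {C, L} — 2.
Only in O's history (behind): {E, J, O} — 3.

2 ahead, 3 behind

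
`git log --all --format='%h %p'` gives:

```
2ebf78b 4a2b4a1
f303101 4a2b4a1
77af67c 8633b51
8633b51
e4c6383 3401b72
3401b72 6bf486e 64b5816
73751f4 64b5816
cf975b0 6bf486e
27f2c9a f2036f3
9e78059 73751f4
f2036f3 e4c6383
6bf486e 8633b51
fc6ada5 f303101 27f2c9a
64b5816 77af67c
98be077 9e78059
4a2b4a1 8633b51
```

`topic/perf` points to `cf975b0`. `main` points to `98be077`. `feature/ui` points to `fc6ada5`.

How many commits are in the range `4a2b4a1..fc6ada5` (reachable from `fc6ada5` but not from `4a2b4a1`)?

9

Reachable from fc6ada5: {27f2c9a, 3401b72, 4a2b4a1, 64b5816, 6bf486e, 77af67c, 8633b51, e4c6383, f2036f3, f303101, fc6ada5}.
Reachable from 4a2b4a1: {4a2b4a1, 8633b51}.
In fc6ada5's history but not 4a2b4a1's: {27f2c9a, 3401b72, 64b5816, 6bf486e, 77af67c, e4c6383, f2036f3, f303101, fc6ada5} — 9 commits.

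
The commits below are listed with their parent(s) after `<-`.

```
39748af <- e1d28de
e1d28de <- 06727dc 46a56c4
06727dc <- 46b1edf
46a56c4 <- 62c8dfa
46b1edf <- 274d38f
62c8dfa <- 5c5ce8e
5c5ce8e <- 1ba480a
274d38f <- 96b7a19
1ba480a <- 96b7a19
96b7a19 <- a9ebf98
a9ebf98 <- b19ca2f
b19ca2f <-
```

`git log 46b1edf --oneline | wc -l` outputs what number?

5

Walking parent pointers from 46b1edf: reachable set = {274d38f, 46b1edf, 96b7a19, a9ebf98, b19ca2f}.
That is 5 commits.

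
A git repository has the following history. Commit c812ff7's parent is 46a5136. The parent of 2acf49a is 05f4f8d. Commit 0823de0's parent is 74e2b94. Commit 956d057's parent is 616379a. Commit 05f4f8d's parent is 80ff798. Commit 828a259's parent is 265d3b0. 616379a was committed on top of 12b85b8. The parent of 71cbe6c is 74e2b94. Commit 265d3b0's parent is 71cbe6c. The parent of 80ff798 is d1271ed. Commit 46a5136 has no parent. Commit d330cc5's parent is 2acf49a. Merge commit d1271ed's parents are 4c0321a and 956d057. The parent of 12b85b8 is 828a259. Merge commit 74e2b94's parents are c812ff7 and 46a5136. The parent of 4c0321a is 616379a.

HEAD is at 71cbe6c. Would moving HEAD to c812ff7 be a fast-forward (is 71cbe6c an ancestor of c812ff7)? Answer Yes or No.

No

A fast-forward from 71cbe6c to c812ff7 is possible iff 71cbe6c is an ancestor of c812ff7.
Ancestors of c812ff7: {46a5136, c812ff7}.
71cbe6c is not among them, so fast-forward is not possible.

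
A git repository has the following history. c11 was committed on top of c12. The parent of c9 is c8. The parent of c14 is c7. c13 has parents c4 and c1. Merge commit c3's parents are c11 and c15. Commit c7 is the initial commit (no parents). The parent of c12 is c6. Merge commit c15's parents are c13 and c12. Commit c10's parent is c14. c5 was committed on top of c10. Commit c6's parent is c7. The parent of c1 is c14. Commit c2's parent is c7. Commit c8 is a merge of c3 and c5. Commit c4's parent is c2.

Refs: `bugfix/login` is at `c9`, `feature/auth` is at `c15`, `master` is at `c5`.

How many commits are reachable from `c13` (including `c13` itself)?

6

Walking parent pointers from c13: reachable set = {c1, c13, c14, c2, c4, c7}.
That is 6 commits.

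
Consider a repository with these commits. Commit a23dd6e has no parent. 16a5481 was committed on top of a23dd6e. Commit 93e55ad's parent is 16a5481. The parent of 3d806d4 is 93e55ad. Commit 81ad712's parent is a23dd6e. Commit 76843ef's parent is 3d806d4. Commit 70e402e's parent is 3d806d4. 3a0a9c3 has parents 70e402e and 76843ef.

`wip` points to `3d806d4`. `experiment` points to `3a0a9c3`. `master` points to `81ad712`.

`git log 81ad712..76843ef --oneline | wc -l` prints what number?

4

Reachable from 76843ef: {16a5481, 3d806d4, 76843ef, 93e55ad, a23dd6e}.
Reachable from 81ad712: {81ad712, a23dd6e}.
In 76843ef's history but not 81ad712's: {16a5481, 3d806d4, 76843ef, 93e55ad} — 4 commits.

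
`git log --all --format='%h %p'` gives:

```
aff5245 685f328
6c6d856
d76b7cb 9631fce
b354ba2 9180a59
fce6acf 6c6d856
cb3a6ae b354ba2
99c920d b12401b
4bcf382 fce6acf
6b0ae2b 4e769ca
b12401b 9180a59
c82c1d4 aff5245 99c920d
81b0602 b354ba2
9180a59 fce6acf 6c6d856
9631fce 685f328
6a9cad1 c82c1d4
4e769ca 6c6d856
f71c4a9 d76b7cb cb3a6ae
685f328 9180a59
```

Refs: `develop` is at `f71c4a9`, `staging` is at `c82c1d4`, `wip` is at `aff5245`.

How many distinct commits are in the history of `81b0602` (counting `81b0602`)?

Walking parent pointers from 81b0602: reachable set = {6c6d856, 81b0602, 9180a59, b354ba2, fce6acf}.
That is 5 commits.

5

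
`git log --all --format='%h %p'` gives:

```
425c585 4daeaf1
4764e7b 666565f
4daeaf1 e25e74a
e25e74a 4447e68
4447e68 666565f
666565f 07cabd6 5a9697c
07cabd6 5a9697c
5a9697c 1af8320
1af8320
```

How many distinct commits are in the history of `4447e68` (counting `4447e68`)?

5

Walking parent pointers from 4447e68: reachable set = {07cabd6, 1af8320, 4447e68, 5a9697c, 666565f}.
That is 5 commits.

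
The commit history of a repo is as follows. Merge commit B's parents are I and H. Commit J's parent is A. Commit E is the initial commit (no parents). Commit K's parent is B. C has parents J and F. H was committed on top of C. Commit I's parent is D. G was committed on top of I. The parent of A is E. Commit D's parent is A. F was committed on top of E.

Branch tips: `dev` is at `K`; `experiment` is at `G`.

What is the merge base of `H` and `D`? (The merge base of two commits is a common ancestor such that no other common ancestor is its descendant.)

Ancestors of H: {A, C, E, F, H, J}.
Ancestors of D: {A, D, E}.
Common ancestors: {A, E}.
Among these, A is not an ancestor of any other common ancestor — it is the merge base.

A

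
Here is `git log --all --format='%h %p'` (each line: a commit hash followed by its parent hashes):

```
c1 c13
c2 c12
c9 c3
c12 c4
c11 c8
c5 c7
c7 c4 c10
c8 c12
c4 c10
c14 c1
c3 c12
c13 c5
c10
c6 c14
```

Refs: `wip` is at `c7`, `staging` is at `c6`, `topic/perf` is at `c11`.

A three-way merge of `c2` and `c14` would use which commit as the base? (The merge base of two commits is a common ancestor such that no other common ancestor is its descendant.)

Ancestors of c2: {c10, c12, c2, c4}.
Ancestors of c14: {c1, c10, c13, c14, c4, c5, c7}.
Common ancestors: {c10, c4}.
Among these, c4 is not an ancestor of any other common ancestor — it is the merge base.

c4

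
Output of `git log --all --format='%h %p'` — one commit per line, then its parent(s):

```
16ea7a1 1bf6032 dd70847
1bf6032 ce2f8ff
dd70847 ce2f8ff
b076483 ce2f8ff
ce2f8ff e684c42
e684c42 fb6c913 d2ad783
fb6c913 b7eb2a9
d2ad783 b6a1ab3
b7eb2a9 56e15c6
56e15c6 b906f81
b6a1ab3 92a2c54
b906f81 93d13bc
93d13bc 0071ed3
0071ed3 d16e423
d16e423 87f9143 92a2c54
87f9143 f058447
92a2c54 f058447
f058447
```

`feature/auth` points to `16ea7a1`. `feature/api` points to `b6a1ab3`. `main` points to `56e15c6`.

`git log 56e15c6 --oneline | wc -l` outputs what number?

8

Walking parent pointers from 56e15c6: reachable set = {0071ed3, 56e15c6, 87f9143, 92a2c54, 93d13bc, b906f81, d16e423, f058447}.
That is 8 commits.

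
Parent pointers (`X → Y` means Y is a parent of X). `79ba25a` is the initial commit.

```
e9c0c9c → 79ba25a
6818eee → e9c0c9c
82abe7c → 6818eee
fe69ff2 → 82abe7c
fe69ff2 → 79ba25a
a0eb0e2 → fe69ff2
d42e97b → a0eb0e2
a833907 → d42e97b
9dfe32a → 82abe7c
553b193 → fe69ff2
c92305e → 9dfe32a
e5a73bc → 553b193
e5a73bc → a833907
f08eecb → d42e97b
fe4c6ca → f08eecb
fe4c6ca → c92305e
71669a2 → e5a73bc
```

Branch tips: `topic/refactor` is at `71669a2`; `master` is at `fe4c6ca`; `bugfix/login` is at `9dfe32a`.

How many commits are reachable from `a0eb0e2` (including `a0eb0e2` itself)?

Walking parent pointers from a0eb0e2: reachable set = {6818eee, 79ba25a, 82abe7c, a0eb0e2, e9c0c9c, fe69ff2}.
That is 6 commits.

6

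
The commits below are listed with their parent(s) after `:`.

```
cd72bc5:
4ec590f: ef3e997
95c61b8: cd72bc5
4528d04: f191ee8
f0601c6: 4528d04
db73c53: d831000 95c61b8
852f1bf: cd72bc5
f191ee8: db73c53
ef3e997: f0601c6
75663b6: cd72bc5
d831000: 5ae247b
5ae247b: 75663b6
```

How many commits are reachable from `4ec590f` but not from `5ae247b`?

8

Reachable from 4ec590f: {4528d04, 4ec590f, 5ae247b, 75663b6, 95c61b8, cd72bc5, d831000, db73c53, ef3e997, f0601c6, f191ee8}.
Reachable from 5ae247b: {5ae247b, 75663b6, cd72bc5}.
In 4ec590f's history but not 5ae247b's: {4528d04, 4ec590f, 95c61b8, d831000, db73c53, ef3e997, f0601c6, f191ee8} — 8 commits.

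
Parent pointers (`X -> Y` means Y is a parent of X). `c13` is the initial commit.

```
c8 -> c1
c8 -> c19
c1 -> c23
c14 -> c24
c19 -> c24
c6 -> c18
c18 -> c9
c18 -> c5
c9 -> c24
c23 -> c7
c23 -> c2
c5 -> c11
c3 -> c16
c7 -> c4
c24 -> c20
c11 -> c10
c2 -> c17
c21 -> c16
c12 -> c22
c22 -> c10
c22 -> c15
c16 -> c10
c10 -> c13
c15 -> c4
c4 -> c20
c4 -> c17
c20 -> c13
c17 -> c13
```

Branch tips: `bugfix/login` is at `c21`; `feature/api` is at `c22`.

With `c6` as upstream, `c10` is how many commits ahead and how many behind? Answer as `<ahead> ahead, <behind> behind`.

0 ahead, 7 behind

Reachable from c10: {c10, c13}.
Reachable from c6: {c10, c11, c13, c18, c20, c24, c5, c6, c9}.
Only in c10's history (ahead): {} — 0.
Only in c6's history (behind): {c11, c18, c20, c24, c5, c6, c9} — 7.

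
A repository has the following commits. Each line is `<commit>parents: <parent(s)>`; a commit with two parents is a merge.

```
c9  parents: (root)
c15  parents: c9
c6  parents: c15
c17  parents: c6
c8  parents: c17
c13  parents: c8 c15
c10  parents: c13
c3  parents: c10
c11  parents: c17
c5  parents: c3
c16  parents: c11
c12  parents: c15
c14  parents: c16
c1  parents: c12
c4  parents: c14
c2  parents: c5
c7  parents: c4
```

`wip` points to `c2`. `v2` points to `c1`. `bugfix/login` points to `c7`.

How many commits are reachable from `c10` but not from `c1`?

5

Reachable from c10: {c10, c13, c15, c17, c6, c8, c9}.
Reachable from c1: {c1, c12, c15, c9}.
In c10's history but not c1's: {c10, c13, c17, c6, c8} — 5 commits.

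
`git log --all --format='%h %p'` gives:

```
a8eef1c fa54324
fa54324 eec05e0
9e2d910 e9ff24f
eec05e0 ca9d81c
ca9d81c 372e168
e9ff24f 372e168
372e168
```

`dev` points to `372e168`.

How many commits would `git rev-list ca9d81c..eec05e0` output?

1

Reachable from eec05e0: {372e168, ca9d81c, eec05e0}.
Reachable from ca9d81c: {372e168, ca9d81c}.
In eec05e0's history but not ca9d81c's: {eec05e0} — 1 commit.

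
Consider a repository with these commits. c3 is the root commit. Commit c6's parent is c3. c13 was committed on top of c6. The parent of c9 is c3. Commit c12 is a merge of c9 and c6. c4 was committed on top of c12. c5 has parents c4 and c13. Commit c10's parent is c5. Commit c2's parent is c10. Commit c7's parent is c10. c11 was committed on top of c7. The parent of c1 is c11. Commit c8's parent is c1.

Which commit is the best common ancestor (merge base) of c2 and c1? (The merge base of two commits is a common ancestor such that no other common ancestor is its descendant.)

c10

Ancestors of c2: {c10, c12, c13, c2, c3, c4, c5, c6, c9}.
Ancestors of c1: {c1, c10, c11, c12, c13, c3, c4, c5, c6, c7, c9}.
Common ancestors: {c10, c12, c13, c3, c4, c5, c6, c9}.
Among these, c10 is not an ancestor of any other common ancestor — it is the merge base.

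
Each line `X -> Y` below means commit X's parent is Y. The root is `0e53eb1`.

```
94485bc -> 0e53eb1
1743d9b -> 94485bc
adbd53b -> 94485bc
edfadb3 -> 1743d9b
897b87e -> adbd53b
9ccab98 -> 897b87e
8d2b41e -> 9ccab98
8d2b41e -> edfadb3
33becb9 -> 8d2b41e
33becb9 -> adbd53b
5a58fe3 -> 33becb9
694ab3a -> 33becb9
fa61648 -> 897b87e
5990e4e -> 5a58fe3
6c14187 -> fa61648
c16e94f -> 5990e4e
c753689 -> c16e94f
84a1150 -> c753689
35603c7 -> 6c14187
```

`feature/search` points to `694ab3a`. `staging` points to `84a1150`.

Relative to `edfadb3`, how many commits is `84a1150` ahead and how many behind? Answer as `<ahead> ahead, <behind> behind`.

Reachable from 84a1150: {0e53eb1, 1743d9b, 33becb9, 5990e4e, 5a58fe3, 84a1150, 897b87e, 8d2b41e, 94485bc, 9ccab98, adbd53b, c16e94f, c753689, edfadb3}.
Reachable from edfadb3: {0e53eb1, 1743d9b, 94485bc, edfadb3}.
Only in 84a1150's history (ahead): {33becb9, 5990e4e, 5a58fe3, 84a1150, 897b87e, 8d2b41e, 9ccab98, adbd53b, c16e94f, c753689} — 10.
Only in edfadb3's history (behind): {} — 0.

10 ahead, 0 behind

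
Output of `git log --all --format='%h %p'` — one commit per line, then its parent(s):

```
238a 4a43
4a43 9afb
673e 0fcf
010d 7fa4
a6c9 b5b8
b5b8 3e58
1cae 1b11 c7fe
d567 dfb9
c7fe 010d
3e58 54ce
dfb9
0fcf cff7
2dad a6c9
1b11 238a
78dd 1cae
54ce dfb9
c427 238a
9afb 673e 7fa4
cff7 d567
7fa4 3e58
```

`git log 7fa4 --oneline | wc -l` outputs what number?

4

Walking parent pointers from 7fa4: reachable set = {3e58, 54ce, 7fa4, dfb9}.
That is 4 commits.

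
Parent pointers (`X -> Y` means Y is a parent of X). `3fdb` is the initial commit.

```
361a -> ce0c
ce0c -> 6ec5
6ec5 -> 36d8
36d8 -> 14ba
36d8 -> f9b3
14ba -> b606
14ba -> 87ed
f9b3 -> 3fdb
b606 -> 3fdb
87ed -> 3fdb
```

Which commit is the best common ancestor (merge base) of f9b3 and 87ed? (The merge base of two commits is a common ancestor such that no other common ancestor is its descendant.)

Ancestors of f9b3: {3fdb, f9b3}.
Ancestors of 87ed: {3fdb, 87ed}.
Common ancestors: {3fdb}.
The only common ancestor is 3fdb, so it is the merge base.

3fdb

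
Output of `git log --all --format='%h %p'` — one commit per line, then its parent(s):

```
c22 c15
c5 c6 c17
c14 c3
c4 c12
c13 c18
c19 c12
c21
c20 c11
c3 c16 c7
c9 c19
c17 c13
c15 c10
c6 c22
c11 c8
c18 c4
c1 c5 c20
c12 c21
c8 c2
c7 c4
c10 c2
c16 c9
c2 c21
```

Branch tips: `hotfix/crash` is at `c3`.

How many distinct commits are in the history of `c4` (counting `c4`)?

3

Walking parent pointers from c4: reachable set = {c12, c21, c4}.
That is 3 commits.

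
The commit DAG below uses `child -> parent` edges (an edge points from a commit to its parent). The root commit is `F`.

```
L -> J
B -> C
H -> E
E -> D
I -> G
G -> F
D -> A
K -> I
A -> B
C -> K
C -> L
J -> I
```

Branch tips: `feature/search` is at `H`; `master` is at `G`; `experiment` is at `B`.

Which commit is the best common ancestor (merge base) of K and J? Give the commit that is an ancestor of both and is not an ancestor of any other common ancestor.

I

Ancestors of K: {F, G, I, K}.
Ancestors of J: {F, G, I, J}.
Common ancestors: {F, G, I}.
Among these, I is not an ancestor of any other common ancestor — it is the merge base.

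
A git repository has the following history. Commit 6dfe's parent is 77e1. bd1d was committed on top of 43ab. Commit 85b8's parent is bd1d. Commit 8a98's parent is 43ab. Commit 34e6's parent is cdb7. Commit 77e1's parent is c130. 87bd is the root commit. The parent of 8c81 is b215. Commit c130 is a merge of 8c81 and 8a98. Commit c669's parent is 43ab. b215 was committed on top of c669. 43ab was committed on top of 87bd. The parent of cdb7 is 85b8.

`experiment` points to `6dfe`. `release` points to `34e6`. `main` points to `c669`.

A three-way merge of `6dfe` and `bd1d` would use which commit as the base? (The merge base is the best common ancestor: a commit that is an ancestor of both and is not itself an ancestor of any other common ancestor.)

43ab

Ancestors of 6dfe: {43ab, 6dfe, 77e1, 87bd, 8a98, 8c81, b215, c130, c669}.
Ancestors of bd1d: {43ab, 87bd, bd1d}.
Common ancestors: {43ab, 87bd}.
Among these, 43ab is not an ancestor of any other common ancestor — it is the merge base.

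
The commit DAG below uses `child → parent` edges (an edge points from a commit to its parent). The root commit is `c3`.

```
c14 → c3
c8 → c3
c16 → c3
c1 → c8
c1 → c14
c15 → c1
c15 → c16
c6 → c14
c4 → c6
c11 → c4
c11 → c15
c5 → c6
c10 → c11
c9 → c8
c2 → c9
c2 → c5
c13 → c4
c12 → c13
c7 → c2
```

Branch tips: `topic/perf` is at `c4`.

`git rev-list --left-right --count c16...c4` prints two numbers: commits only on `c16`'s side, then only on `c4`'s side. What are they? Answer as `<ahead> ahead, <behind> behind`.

Reachable from c16: {c16, c3}.
Reachable from c4: {c14, c3, c4, c6}.
Only in c16's history (ahead): {c16} — 1.
Only in c4's history (behind): {c14, c4, c6} — 3.

1 ahead, 3 behind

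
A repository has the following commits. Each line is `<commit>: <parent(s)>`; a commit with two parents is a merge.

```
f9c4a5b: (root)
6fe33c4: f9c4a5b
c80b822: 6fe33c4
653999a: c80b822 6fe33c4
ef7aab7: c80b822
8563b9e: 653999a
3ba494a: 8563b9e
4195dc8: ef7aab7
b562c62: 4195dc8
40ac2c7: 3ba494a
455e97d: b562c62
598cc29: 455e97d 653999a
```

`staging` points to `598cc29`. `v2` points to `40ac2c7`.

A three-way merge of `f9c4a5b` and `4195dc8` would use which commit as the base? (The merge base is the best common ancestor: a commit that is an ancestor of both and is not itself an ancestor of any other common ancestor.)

Ancestors of f9c4a5b: {f9c4a5b}.
Ancestors of 4195dc8: {4195dc8, 6fe33c4, c80b822, ef7aab7, f9c4a5b}.
Common ancestors: {f9c4a5b}.
The only common ancestor is f9c4a5b, so it is the merge base.

f9c4a5b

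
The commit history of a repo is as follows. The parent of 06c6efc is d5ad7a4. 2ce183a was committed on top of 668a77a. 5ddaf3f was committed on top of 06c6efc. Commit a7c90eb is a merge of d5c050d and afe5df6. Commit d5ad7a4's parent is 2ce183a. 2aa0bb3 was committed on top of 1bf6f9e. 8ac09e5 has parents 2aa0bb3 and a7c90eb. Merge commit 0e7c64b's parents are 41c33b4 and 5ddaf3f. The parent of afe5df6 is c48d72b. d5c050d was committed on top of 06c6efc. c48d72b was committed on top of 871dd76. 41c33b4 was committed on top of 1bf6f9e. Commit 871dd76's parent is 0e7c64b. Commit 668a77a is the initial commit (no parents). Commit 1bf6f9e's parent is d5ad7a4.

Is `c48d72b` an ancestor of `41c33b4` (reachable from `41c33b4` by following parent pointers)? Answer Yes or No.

No

Ancestors of 41c33b4: {1bf6f9e, 2ce183a, 41c33b4, 668a77a, d5ad7a4}.
c48d72b is not in that set, so it is not an ancestor of 41c33b4.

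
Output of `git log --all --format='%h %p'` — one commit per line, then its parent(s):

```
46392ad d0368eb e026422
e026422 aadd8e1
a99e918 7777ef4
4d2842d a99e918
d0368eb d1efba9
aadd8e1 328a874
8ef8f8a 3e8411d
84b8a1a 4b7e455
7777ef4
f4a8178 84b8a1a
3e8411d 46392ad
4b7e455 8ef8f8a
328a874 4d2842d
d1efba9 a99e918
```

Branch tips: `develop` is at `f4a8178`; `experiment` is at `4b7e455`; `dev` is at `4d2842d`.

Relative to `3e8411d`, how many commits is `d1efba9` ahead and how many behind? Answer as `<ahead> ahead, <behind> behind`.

0 ahead, 7 behind

Reachable from d1efba9: {7777ef4, a99e918, d1efba9}.
Reachable from 3e8411d: {328a874, 3e8411d, 46392ad, 4d2842d, 7777ef4, a99e918, aadd8e1, d0368eb, d1efba9, e026422}.
Only in d1efba9's history (ahead): {} — 0.
Only in 3e8411d's history (behind): {328a874, 3e8411d, 46392ad, 4d2842d, aadd8e1, d0368eb, e026422} — 7.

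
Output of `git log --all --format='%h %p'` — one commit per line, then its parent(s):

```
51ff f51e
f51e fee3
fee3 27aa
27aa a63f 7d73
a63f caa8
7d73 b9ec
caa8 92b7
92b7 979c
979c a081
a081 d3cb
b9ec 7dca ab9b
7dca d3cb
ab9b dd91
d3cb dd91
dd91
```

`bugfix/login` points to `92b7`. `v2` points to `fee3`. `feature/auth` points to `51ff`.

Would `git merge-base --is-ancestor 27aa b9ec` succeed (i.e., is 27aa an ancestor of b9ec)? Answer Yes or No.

No

Ancestors of b9ec: {7dca, ab9b, b9ec, d3cb, dd91}.
27aa is not in that set, so it is not an ancestor of b9ec.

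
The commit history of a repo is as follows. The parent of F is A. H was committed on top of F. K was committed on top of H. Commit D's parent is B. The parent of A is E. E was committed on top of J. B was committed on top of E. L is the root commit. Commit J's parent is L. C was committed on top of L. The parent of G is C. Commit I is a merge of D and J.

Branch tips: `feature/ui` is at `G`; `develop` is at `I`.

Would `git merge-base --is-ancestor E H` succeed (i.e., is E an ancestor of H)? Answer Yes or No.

Ancestors of H (commits reachable by following parents): {A, E, F, H, J, L}.
E is in that set, so it is an ancestor of H.

Yes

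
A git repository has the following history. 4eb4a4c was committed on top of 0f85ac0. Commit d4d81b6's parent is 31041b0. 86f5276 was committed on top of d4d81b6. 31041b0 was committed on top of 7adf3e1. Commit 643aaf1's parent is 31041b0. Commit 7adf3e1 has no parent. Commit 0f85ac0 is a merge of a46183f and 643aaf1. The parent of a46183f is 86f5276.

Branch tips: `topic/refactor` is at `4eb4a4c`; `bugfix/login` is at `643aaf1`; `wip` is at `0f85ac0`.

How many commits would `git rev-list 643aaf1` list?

Walking parent pointers from 643aaf1: reachable set = {31041b0, 643aaf1, 7adf3e1}.
That is 3 commits.

3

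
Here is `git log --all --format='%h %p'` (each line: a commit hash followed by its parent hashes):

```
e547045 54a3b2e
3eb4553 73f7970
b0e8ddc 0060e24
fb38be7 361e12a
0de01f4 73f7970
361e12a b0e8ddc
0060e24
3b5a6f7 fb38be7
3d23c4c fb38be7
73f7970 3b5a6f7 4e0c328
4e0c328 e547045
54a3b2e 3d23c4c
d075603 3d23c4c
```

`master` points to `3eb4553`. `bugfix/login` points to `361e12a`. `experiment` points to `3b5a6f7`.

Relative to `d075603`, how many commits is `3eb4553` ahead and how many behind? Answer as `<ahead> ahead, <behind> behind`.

6 ahead, 1 behind

Reachable from 3eb4553: {0060e24, 361e12a, 3b5a6f7, 3d23c4c, 3eb4553, 4e0c328, 54a3b2e, 73f7970, b0e8ddc, e547045, fb38be7}.
Reachable from d075603: {0060e24, 361e12a, 3d23c4c, b0e8ddc, d075603, fb38be7}.
Only in 3eb4553's history (ahead): {3b5a6f7, 3eb4553, 4e0c328, 54a3b2e, 73f7970, e547045} — 6.
Only in d075603's history (behind): {d075603} — 1.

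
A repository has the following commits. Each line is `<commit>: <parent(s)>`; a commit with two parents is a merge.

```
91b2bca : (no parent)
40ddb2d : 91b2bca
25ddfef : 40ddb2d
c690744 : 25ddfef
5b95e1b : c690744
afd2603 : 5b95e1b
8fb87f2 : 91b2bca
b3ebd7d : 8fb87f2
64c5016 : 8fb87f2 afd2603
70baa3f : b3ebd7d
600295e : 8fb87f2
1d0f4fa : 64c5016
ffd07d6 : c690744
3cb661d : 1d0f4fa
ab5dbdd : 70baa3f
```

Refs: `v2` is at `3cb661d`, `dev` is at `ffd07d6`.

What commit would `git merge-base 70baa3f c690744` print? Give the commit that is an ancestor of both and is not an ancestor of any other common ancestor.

91b2bca

Ancestors of 70baa3f: {70baa3f, 8fb87f2, 91b2bca, b3ebd7d}.
Ancestors of c690744: {25ddfef, 40ddb2d, 91b2bca, c690744}.
Common ancestors: {91b2bca}.
The only common ancestor is 91b2bca, so it is the merge base.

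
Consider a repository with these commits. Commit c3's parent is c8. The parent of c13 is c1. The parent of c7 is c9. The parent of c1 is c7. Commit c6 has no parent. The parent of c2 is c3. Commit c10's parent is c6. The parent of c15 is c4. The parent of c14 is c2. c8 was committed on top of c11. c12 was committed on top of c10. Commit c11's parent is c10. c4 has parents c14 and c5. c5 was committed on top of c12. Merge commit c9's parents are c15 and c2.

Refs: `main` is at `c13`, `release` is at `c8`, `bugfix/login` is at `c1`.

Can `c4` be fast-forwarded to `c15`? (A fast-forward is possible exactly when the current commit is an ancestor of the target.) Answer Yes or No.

Yes

A fast-forward from c4 to c15 is possible iff c4 is an ancestor of c15.
Ancestors of c15: {c10, c11, c12, c14, c15, c2, c3, c4, c5, c6, c8}.
c4 is among them, so fast-forward is possible.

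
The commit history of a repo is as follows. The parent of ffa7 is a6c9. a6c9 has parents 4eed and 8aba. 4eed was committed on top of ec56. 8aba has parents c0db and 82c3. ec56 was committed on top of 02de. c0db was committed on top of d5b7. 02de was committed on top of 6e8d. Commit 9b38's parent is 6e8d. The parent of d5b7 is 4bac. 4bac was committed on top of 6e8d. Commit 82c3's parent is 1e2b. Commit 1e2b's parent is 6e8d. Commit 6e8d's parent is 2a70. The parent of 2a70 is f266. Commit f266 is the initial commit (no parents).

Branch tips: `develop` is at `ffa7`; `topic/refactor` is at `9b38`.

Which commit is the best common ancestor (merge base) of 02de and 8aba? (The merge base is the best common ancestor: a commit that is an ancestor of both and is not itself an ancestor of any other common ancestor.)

Ancestors of 02de: {02de, 2a70, 6e8d, f266}.
Ancestors of 8aba: {1e2b, 2a70, 4bac, 6e8d, 82c3, 8aba, c0db, d5b7, f266}.
Common ancestors: {2a70, 6e8d, f266}.
Among these, 6e8d is not an ancestor of any other common ancestor — it is the merge base.

6e8d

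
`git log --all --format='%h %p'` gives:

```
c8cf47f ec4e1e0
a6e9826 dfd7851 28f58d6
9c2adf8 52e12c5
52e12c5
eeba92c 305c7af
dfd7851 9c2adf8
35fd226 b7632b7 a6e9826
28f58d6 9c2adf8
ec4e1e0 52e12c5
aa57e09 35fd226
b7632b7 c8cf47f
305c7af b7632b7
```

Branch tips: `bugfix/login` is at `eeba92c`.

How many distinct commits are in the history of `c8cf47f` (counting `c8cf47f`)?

3

Walking parent pointers from c8cf47f: reachable set = {52e12c5, c8cf47f, ec4e1e0}.
That is 3 commits.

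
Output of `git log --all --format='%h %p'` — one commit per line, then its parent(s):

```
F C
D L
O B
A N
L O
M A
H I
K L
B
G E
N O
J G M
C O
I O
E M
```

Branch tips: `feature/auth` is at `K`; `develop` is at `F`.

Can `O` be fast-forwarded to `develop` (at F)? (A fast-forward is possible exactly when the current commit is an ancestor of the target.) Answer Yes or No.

Yes

A fast-forward from O to F is possible iff O is an ancestor of F.
Ancestors of F: {B, C, F, O}.
O is among them, so fast-forward is possible.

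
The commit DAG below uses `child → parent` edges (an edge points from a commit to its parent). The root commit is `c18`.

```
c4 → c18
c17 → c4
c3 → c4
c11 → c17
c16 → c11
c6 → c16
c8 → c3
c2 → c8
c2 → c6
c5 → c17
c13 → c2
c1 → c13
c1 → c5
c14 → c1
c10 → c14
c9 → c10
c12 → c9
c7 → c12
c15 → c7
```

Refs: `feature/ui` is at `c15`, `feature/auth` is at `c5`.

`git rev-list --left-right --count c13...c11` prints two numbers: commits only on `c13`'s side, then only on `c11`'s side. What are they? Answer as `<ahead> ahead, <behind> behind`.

6 ahead, 0 behind

Reachable from c13: {c11, c13, c16, c17, c18, c2, c3, c4, c6, c8}.
Reachable from c11: {c11, c17, c18, c4}.
Only in c13's history (ahead): {c13, c16, c2, c3, c6, c8} — 6.
Only in c11's history (behind): {} — 0.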